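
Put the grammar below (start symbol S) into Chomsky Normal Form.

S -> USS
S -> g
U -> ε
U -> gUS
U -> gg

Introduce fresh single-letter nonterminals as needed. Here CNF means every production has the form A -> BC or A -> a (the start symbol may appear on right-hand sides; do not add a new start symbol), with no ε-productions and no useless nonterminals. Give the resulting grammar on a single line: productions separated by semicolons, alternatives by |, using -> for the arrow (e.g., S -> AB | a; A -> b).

S -> g | SS | UB; A -> g; B -> SS; C -> US; U -> AA | AC | AS

Nullable: {U}; after ε-elimination: S -> g | SS | USS; U -> gS | gg | gUS.
No unit productions to eliminate.
TERM: introduce A -> g and substitute in every rule of length ≥2.
BIN: S -> USS becomes S -> UB, B -> SS; U -> AUS becomes U -> AC, C -> US.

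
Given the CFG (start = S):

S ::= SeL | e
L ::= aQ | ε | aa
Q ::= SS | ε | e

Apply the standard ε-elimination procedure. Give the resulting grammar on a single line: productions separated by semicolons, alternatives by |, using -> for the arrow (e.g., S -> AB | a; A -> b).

S -> e | Se | SeL; L -> a | aQ | aa; Q -> e | SS

Nullable set: {L, Q}.
S -> SeL: L nullable, giving Se | SeL.
Drop L -> ε.
L -> aQ: Q nullable, giving a | aQ.
Drop Q -> ε.
Unchanged (no nullable symbols): S -> e; L -> aa; Q -> SS; Q -> e.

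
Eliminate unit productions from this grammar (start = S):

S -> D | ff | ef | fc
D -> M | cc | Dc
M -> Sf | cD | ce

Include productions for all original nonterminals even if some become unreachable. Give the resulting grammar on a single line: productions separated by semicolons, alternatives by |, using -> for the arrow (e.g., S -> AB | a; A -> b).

S -> Dc | Sf | cD | cc | ce | ef | fc | ff; D -> Dc | Sf | cD | cc | ce; M -> Sf | cD | ce

Unit productions: D->M, S->D.
Unit pairs (A ⇒* B via units): (D,M), (S,D), (S,M).
S: inherits non-unit rules of {D, M, S} → Dc | Sf | cD | cc | ce | ef | fc | ff.
D: inherits non-unit rules of {D, M} → Dc | Sf | cD | cc | ce.
M: inherits non-unit rules of {M} → Sf | cD | ce.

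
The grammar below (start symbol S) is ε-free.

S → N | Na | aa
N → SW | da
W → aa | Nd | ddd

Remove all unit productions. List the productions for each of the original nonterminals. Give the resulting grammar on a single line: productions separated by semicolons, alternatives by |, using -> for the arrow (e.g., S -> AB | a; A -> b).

S -> Na | SW | aa | da; N -> SW | da; W -> Nd | aa | ddd

Unit productions: S->N.
Unit pairs (A ⇒* B via units): (S,N).
S: inherits non-unit rules of {N, S} → Na | SW | aa | da.
N: inherits non-unit rules of {N} → SW | da.
W: inherits non-unit rules of {W} → Nd | aa | ddd.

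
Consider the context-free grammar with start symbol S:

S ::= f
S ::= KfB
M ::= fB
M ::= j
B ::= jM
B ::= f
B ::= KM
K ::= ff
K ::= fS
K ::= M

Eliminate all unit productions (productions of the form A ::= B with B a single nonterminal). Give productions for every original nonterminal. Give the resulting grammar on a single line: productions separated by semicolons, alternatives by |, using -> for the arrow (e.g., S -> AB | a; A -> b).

S -> f | KfB; B -> f | KM | jM; K -> j | fB | fS | ff; M -> j | fB

Unit productions: K->M.
Unit pairs (A ⇒* B via units): (K,M).
S: inherits non-unit rules of {S} → KfB | f.
B: inherits non-unit rules of {B} → KM | f | jM.
K: inherits non-unit rules of {K, M} → fB | fS | ff | j.
M: inherits non-unit rules of {M} → fB | j.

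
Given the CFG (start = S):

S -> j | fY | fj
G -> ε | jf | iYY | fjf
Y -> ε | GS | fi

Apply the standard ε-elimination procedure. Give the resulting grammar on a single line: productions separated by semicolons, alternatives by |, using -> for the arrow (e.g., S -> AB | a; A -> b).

S -> f | j | fY | fj; G -> i | iY | jf | fjf | iYY; Y -> S | GS | fi

Nullable set: {G, Y}.
S -> fY: Y nullable, giving f | fY.
Drop G -> ε.
G -> iYY: Y, Y nullable, giving i | iY | iYY.
Drop Y -> ε.
Y -> GS: G nullable, giving GS | S.
Unchanged (no nullable symbols): S -> fj; S -> j; G -> fjf; G -> jf; Y -> fi.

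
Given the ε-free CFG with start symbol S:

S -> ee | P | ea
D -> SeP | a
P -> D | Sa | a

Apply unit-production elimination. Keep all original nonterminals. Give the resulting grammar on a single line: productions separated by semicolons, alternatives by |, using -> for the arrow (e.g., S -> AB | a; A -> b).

Unit productions: P->D, S->P.
Unit pairs (A ⇒* B via units): (P,D), (S,D), (S,P).
S: inherits non-unit rules of {D, P, S} → Sa | SeP | a | ea | ee.
D: inherits non-unit rules of {D} → SeP | a.
P: inherits non-unit rules of {D, P} → Sa | SeP | a.

S -> a | Sa | ea | ee | SeP; D -> a | SeP; P -> a | Sa | SeP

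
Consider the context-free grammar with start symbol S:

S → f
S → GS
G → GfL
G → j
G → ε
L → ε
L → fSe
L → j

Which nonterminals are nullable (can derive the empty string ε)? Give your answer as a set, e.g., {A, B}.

{G, L}

Directly nullable (have an ε-rule): {G, L}.
Not nullable: S — each has a terminal in every rule's right-hand side or depends on a non-nullable symbol.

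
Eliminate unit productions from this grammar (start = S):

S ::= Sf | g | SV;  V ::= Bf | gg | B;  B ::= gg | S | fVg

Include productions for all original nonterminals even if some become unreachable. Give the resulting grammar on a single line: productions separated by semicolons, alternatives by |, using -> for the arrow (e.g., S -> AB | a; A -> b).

S -> g | SV | Sf; B -> g | SV | Sf | gg | fVg; V -> g | Bf | SV | Sf | gg | fVg

Unit productions: B->S, V->B.
Unit pairs (A ⇒* B via units): (B,S), (V,B), (V,S).
S: inherits non-unit rules of {S} → SV | Sf | g.
B: inherits non-unit rules of {B, S} → SV | Sf | fVg | g | gg.
V: inherits non-unit rules of {B, S, V} → Bf | SV | Sf | fVg | g | gg.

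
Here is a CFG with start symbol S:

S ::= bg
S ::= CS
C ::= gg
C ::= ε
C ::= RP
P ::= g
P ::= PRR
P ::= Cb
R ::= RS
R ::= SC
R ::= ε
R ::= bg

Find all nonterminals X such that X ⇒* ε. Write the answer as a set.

{C, R}

Directly nullable (have an ε-rule): {C, R}.
Not nullable: P, S — each has a terminal in every rule's right-hand side or depends on a non-nullable symbol.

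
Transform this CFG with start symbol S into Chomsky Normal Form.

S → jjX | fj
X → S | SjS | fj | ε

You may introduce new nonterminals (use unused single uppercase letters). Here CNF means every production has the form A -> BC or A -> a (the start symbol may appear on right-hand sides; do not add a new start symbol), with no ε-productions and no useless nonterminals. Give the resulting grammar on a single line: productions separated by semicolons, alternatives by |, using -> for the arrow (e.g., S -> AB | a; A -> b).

S -> AB | BB | BC; A -> f; B -> j; C -> BX; D -> BX; E -> BS; X -> AB | BB | BD | SE

Nullable: {X}; after ε-elimination: S -> fj | jj | jjX; X -> S | fj | SjS.
After unit-elimination: S -> fj | jj | jjX; X -> fj | jj | SjS | jjX.
TERM: introduce A -> f, B -> j and substitute in every rule of length ≥2.
BIN: S -> BBX becomes S -> BC, C -> BX; X -> BBX becomes X -> BD, D -> BX; X -> SBS becomes X -> SE, E -> BS.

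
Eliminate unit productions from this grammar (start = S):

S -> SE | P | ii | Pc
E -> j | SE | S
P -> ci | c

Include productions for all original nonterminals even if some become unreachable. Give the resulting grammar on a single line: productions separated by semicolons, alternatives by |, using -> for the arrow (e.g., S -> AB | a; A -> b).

S -> c | Pc | SE | ci | ii; E -> c | j | Pc | SE | ci | ii; P -> c | ci

Unit productions: E->S, S->P.
Unit pairs (A ⇒* B via units): (E,P), (E,S), (S,P).
S: inherits non-unit rules of {P, S} → Pc | SE | c | ci | ii.
E: inherits non-unit rules of {E, P, S} → Pc | SE | c | ci | ii | j.
P: inherits non-unit rules of {P} → c | ci.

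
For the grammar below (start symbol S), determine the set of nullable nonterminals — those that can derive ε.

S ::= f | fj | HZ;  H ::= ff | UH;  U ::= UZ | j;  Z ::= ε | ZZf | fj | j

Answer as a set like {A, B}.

Directly nullable (have an ε-rule): {Z}.
Not nullable: H, S, U — each has a terminal in every rule's right-hand side or depends on a non-nullable symbol.

{Z}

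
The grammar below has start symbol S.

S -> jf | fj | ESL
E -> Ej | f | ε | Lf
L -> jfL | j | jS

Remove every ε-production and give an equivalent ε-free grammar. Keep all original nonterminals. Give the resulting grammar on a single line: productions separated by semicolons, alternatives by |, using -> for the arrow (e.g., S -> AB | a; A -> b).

S -> SL | fj | jf | ESL; E -> f | j | Ej | Lf; L -> j | jS | jfL

Nullable set: {E}.
S -> ESL: E nullable, giving ESL | SL.
Drop E -> ε.
E -> Ej: E nullable, giving Ej | j.
Unchanged (no nullable symbols): S -> fj; S -> jf; E -> Lf; E -> f; L -> j; L -> jS; L -> jfL.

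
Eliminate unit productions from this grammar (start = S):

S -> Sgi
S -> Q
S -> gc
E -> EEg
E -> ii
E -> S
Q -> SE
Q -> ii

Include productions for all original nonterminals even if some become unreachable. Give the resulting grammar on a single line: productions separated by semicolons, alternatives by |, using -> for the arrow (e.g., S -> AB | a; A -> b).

S -> SE | gc | ii | Sgi; E -> SE | gc | ii | EEg | Sgi; Q -> SE | ii

Unit productions: E->S, S->Q.
Unit pairs (A ⇒* B via units): (E,Q), (E,S), (S,Q).
S: inherits non-unit rules of {Q, S} → SE | Sgi | gc | ii.
E: inherits non-unit rules of {E, Q, S} → EEg | SE | Sgi | gc | ii.
Q: inherits non-unit rules of {Q} → SE | ii.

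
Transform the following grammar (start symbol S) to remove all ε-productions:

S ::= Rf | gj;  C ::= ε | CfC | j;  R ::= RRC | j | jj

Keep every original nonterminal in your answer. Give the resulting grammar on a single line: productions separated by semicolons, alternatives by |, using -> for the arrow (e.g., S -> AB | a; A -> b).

S -> Rf | gj; C -> f | j | Cf | fC | CfC; R -> j | RR | jj | RRC

Nullable set: {C}.
Drop C -> ε.
C -> CfC: C, C nullable, giving Cf | CfC | f | fC.
R -> RRC: C nullable, giving RR | RRC.
Unchanged (no nullable symbols): S -> Rf; S -> gj; C -> j; R -> j; R -> jj.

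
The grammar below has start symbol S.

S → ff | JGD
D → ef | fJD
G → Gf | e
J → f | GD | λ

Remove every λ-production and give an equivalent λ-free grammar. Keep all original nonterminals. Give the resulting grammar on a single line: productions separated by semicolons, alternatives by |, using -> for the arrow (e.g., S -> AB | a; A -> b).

S -> GD | ff | JGD; D -> ef | fD | fJD; G -> e | Gf; J -> f | GD

Nullable set: {J}.
S -> JGD: J nullable, giving GD | JGD.
D -> fJD: J nullable, giving fD | fJD.
Drop J -> λ.
Unchanged (no nullable symbols): S -> ff; D -> ef; G -> Gf; G -> e; J -> GD; J -> f.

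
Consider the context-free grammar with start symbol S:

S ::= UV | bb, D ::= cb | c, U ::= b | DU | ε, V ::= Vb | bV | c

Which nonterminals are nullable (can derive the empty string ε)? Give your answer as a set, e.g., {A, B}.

Directly nullable (have an ε-rule): {U}.
Not nullable: D, S, V — each has a terminal in every rule's right-hand side or depends on a non-nullable symbol.

{U}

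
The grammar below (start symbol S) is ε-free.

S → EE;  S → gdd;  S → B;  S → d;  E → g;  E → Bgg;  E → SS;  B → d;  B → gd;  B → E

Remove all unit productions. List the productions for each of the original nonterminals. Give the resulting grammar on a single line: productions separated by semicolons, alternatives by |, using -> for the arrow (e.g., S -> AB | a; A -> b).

S -> d | g | EE | SS | gd | Bgg | gdd; B -> d | g | SS | gd | Bgg; E -> g | SS | Bgg

Unit productions: B->E, S->B.
Unit pairs (A ⇒* B via units): (B,E), (S,B), (S,E).
S: inherits non-unit rules of {B, E, S} → Bgg | EE | SS | d | g | gd | gdd.
B: inherits non-unit rules of {B, E} → Bgg | SS | d | g | gd.
E: inherits non-unit rules of {E} → Bgg | SS | g.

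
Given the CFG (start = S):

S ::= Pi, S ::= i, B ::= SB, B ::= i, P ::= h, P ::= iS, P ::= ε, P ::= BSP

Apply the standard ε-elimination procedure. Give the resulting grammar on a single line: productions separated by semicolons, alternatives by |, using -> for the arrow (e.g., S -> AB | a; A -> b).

Nullable set: {P}.
S -> Pi: P nullable, giving Pi | i.
Drop P -> ε.
P -> BSP: P nullable, giving BS | BSP.
Unchanged (no nullable symbols): S -> i; B -> SB; B -> i; P -> h; P -> iS.

S -> i | Pi; B -> i | SB; P -> h | BS | iS | BSP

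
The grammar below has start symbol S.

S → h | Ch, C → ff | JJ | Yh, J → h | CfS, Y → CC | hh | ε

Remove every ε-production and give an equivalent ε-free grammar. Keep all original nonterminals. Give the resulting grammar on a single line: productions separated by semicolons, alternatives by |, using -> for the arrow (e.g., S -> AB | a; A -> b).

S -> h | Ch; C -> h | JJ | Yh | ff; J -> h | CfS; Y -> CC | hh

Nullable set: {Y}.
C -> Yh: Y nullable, giving Yh | h.
Drop Y -> ε.
Unchanged (no nullable symbols): S -> Ch; S -> h; C -> JJ; C -> ff; J -> CfS; J -> h; Y -> CC; Y -> hh.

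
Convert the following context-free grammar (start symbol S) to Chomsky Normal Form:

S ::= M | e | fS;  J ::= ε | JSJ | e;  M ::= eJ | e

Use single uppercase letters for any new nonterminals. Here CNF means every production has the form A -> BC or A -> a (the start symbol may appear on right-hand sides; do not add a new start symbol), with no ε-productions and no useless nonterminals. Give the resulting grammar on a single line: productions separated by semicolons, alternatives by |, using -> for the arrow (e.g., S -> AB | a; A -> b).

Nullable: {J}; after ε-elimination: S -> M | e | fS; J -> S | e | JS | SJ | JSJ; M -> e | eJ.
After unit-elimination: S -> e | eJ | fS; J -> e | JS | SJ | eJ | fS | JSJ; M -> e | eJ.
TERM: introduce A -> e, B -> f and substitute in every rule of length ≥2.
BIN: J -> JSJ becomes J -> JC, C -> SJ.
Drop unreachable/unproductive: M.

S -> e | AJ | BS; A -> e; B -> f; C -> SJ; J -> e | AJ | BS | JC | JS | SJ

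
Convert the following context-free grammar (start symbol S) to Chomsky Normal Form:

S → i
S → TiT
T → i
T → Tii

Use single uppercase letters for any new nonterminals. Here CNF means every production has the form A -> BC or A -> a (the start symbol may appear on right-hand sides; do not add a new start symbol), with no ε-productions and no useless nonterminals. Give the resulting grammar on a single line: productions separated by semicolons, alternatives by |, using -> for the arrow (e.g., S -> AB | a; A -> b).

S -> i | TB; A -> i; B -> AT; C -> AA; T -> i | TC

No ε-productions.
No unit productions to eliminate.
TERM: introduce A -> i and substitute in every rule of length ≥2.
BIN: S -> TAT becomes S -> TB, B -> AT; T -> TAA becomes T -> TC, C -> AA.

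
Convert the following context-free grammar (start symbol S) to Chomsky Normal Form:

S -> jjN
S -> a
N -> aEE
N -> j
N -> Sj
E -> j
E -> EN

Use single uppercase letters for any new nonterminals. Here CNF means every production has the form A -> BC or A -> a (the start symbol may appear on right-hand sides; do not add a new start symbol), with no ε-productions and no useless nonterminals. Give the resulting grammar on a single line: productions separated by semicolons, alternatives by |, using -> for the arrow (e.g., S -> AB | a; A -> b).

No ε-productions.
No unit productions to eliminate.
TERM: introduce B -> a, A -> j and substitute in every rule of length ≥2.
BIN: N -> BEE becomes N -> BC, C -> EE; S -> AAN becomes S -> AD, D -> AN.

S -> a | AD; A -> j; B -> a; C -> EE; D -> AN; E -> j | EN; N -> j | BC | SA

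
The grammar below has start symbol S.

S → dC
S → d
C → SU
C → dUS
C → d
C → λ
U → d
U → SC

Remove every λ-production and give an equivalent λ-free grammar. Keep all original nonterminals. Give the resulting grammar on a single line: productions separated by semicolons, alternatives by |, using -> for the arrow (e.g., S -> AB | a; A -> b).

Nullable set: {C}.
S -> dC: C nullable, giving d | dC.
Drop C -> λ.
U -> SC: C nullable, giving S | SC.
Unchanged (no nullable symbols): S -> d; C -> SU; C -> d; C -> dUS; U -> d.

S -> d | dC; C -> d | SU | dUS; U -> S | d | SC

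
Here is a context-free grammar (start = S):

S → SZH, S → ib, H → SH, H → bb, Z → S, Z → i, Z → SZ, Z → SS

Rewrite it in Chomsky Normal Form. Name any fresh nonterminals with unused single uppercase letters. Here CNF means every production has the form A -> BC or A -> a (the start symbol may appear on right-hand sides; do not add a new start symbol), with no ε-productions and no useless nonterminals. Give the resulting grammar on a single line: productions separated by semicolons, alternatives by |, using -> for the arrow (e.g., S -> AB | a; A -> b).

No ε-productions.
After unit-elimination: S -> ib | SZH; H -> SH | bb; Z -> i | SS | SZ | ib | SZH.
TERM: introduce A -> b, B -> i and substitute in every rule of length ≥2.
BIN: S -> SZH becomes S -> SC, C -> ZH; Z -> SZH becomes Z -> SD, D -> ZH.

S -> BA | SC; A -> b; B -> i; C -> ZH; D -> ZH; H -> AA | SH; Z -> i | BA | SD | SS | SZ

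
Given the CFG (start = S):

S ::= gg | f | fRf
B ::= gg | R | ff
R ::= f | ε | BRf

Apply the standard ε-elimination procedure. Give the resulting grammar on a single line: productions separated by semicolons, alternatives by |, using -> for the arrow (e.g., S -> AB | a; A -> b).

S -> f | ff | gg | fRf; B -> R | ff | gg; R -> f | Bf | Rf | BRf

Nullable set: {B, R}.
S -> fRf: R nullable, giving fRf | ff.
B -> R: R nullable, giving R.
Drop R -> ε.
R -> BRf: B, R nullable, giving BRf | Bf | Rf | f.
Unchanged (no nullable symbols): S -> f; S -> gg; B -> ff; B -> gg; R -> f.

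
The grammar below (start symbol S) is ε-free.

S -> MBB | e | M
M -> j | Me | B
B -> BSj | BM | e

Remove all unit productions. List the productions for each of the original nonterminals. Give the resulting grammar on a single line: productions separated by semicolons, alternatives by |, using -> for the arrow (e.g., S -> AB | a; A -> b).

Unit productions: M->B, S->M.
Unit pairs (A ⇒* B via units): (M,B), (S,B), (S,M).
S: inherits non-unit rules of {B, M, S} → BM | BSj | MBB | Me | e | j.
B: inherits non-unit rules of {B} → BM | BSj | e.
M: inherits non-unit rules of {B, M} → BM | BSj | Me | e | j.

S -> e | j | BM | Me | BSj | MBB; B -> e | BM | BSj; M -> e | j | BM | Me | BSj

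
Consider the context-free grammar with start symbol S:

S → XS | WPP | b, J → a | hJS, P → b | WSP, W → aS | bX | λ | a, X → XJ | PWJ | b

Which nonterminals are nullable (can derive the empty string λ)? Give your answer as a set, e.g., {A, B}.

Directly nullable (have an ε-rule): {W}.
Not nullable: J, P, S, X — each has a terminal in every rule's right-hand side or depends on a non-nullable symbol.

{W}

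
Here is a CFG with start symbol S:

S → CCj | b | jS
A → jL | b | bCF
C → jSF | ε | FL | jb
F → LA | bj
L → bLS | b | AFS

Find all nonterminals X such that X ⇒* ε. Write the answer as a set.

{C}

Directly nullable (have an ε-rule): {C}.
Not nullable: A, F, L, S — each has a terminal in every rule's right-hand side or depends on a non-nullable symbol.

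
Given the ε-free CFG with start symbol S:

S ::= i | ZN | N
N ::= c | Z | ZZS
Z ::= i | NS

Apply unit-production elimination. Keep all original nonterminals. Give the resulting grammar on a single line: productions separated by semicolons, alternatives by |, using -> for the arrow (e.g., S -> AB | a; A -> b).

Unit productions: N->Z, S->N.
Unit pairs (A ⇒* B via units): (N,Z), (S,N), (S,Z).
S: inherits non-unit rules of {N, S, Z} → NS | ZN | ZZS | c | i.
N: inherits non-unit rules of {N, Z} → NS | ZZS | c | i.
Z: inherits non-unit rules of {Z} → NS | i.

S -> c | i | NS | ZN | ZZS; N -> c | i | NS | ZZS; Z -> i | NS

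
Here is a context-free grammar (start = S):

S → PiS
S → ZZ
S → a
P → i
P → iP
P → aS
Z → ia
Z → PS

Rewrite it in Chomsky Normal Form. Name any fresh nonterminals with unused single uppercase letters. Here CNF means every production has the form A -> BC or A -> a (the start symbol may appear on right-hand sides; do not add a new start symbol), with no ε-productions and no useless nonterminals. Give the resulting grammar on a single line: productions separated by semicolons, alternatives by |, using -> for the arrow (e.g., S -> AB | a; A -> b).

S -> a | PC | ZZ; A -> a; B -> i; C -> BS; P -> i | AS | BP; Z -> BA | PS

No ε-productions.
No unit productions to eliminate.
TERM: introduce A -> a, B -> i and substitute in every rule of length ≥2.
BIN: S -> PBS becomes S -> PC, C -> BS.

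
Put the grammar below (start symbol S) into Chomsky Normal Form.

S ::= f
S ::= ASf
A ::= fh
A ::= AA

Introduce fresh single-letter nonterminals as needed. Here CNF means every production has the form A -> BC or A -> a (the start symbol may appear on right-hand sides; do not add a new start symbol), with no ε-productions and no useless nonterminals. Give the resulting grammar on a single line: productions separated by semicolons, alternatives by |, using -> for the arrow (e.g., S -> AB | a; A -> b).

S -> f | AD; A -> AA | BC; B -> f; C -> h; D -> SB

No ε-productions.
No unit productions to eliminate.
TERM: introduce B -> f, C -> h and substitute in every rule of length ≥2.
BIN: S -> ASB becomes S -> AD, D -> SB.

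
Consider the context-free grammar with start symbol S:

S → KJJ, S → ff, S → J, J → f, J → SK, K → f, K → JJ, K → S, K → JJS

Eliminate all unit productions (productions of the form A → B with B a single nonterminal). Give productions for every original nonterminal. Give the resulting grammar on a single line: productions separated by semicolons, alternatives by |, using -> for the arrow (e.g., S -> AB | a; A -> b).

Unit productions: K->S, S->J.
Unit pairs (A ⇒* B via units): (K,J), (K,S), (S,J).
S: inherits non-unit rules of {J, S} → KJJ | SK | f | ff.
J: inherits non-unit rules of {J} → SK | f.
K: inherits non-unit rules of {J, K, S} → JJ | JJS | KJJ | SK | f | ff.

S -> f | SK | ff | KJJ; J -> f | SK; K -> f | JJ | SK | ff | JJS | KJJ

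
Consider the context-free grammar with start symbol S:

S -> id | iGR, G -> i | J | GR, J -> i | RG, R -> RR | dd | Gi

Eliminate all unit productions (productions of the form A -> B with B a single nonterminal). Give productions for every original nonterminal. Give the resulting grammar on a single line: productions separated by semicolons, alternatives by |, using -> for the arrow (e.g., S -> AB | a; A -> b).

Unit productions: G->J.
Unit pairs (A ⇒* B via units): (G,J).
S: inherits non-unit rules of {S} → iGR | id.
G: inherits non-unit rules of {G, J} → GR | RG | i.
J: inherits non-unit rules of {J} → RG | i.
R: inherits non-unit rules of {R} → Gi | RR | dd.

S -> id | iGR; G -> i | GR | RG; J -> i | RG; R -> Gi | RR | dd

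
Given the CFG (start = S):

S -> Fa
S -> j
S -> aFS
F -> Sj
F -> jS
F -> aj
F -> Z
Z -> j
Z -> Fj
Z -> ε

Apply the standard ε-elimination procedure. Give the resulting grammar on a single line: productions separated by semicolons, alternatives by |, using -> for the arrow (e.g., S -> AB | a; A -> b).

Nullable set: {F, Z}.
S -> Fa: F nullable, giving Fa | a.
S -> aFS: F nullable, giving aFS | aS.
F -> Z: Z nullable, giving Z.
Drop Z -> ε.
Z -> Fj: F nullable, giving Fj | j.
Unchanged (no nullable symbols): S -> j; F -> Sj; F -> aj; F -> jS; Z -> j.

S -> a | j | Fa | aS | aFS; F -> Z | Sj | aj | jS; Z -> j | Fj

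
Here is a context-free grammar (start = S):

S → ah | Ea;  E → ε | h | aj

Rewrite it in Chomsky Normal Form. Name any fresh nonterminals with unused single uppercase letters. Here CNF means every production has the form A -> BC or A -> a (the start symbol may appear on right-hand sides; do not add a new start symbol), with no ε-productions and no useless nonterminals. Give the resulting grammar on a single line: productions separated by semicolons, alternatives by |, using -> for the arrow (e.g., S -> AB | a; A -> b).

Nullable: {E}; after ε-elimination: S -> a | Ea | ah; E -> h | aj.
No unit productions to eliminate.
TERM: introduce A -> a, C -> h, B -> j and substitute in every rule of length ≥2.

S -> a | AC | EA; A -> a; B -> j; C -> h; E -> h | AB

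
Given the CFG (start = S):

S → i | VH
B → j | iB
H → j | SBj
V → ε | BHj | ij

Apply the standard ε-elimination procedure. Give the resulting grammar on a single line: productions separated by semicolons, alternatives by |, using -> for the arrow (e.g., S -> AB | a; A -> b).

S -> H | i | VH; B -> j | iB; H -> j | SBj; V -> ij | BHj

Nullable set: {V}.
S -> VH: V nullable, giving H | VH.
Drop V -> ε.
Unchanged (no nullable symbols): S -> i; B -> iB; B -> j; H -> SBj; H -> j; V -> BHj; V -> ij.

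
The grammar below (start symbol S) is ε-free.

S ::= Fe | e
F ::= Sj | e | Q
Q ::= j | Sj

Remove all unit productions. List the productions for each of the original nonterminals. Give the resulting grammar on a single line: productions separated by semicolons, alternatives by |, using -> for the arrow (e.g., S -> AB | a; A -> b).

Unit productions: F->Q.
Unit pairs (A ⇒* B via units): (F,Q).
S: inherits non-unit rules of {S} → Fe | e.
F: inherits non-unit rules of {F, Q} → Sj | e | j.
Q: inherits non-unit rules of {Q} → Sj | j.

S -> e | Fe; F -> e | j | Sj; Q -> j | Sj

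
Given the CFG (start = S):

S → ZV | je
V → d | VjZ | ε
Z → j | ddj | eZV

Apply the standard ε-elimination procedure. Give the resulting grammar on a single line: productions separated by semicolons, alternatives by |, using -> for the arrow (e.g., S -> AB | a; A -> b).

Nullable set: {V}.
S -> ZV: V nullable, giving Z | ZV.
Drop V -> ε.
V -> VjZ: V nullable, giving VjZ | jZ.
Z -> eZV: V nullable, giving eZ | eZV.
Unchanged (no nullable symbols): S -> je; V -> d; Z -> ddj; Z -> j.

S -> Z | ZV | je; V -> d | jZ | VjZ; Z -> j | eZ | ddj | eZV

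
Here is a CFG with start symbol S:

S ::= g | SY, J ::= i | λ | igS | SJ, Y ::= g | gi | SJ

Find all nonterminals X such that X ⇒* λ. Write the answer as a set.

Directly nullable (have an ε-rule): {J}.
Not nullable: S, Y — each has a terminal in every rule's right-hand side or depends on a non-nullable symbol.

{J}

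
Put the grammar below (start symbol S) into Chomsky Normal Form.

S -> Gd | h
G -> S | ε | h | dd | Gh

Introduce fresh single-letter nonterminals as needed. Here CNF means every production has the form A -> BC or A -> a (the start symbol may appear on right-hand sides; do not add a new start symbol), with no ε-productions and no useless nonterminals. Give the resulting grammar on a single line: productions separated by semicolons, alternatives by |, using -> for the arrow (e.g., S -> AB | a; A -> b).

S -> d | h | GA; A -> d; B -> h; G -> d | h | AA | GA | GB

Nullable: {G}; after ε-elimination: S -> d | h | Gd; G -> S | h | Gh | dd.
After unit-elimination: S -> d | h | Gd; G -> d | h | Gd | Gh | dd.
TERM: introduce A -> d, B -> h and substitute in every rule of length ≥2.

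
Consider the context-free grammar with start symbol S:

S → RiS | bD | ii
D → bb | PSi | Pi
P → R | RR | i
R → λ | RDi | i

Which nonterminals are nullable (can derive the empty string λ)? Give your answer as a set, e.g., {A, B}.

{P, R}

Directly nullable (have an ε-rule): {R}.
P is nullable via P -> R (every symbol on the right is already known nullable).
Not nullable: D, S — each has a terminal in every rule's right-hand side or depends on a non-nullable symbol.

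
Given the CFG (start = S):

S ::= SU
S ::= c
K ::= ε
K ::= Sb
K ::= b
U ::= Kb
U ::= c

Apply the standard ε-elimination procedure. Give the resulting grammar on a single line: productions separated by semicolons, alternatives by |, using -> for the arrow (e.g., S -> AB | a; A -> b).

S -> c | SU; K -> b | Sb; U -> b | c | Kb

Nullable set: {K}.
Drop K -> ε.
U -> Kb: K nullable, giving Kb | b.
Unchanged (no nullable symbols): S -> SU; S -> c; K -> Sb; K -> b; U -> c.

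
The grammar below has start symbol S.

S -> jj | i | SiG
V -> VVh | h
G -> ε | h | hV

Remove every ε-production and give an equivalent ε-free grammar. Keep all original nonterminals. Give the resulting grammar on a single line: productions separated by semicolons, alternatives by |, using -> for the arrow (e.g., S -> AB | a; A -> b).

S -> i | Si | jj | SiG; G -> h | hV; V -> h | VVh

Nullable set: {G}.
S -> SiG: G nullable, giving Si | SiG.
Drop G -> ε.
Unchanged (no nullable symbols): S -> i; S -> jj; G -> h; G -> hV; V -> VVh; V -> h.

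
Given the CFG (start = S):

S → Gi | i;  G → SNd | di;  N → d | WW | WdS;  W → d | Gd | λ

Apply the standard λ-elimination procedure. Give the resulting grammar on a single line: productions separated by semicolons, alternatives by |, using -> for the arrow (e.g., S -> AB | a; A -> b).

Nullable set: {N, W}.
G -> SNd: N nullable, giving SNd | Sd.
N -> WW: W, W nullable, giving W | WW.
N -> WdS: W nullable, giving WdS | dS.
Drop W -> λ.
Unchanged (no nullable symbols): S -> Gi; S -> i; G -> di; N -> d; W -> Gd; W -> d.

S -> i | Gi; G -> Sd | di | SNd; N -> W | d | WW | dS | WdS; W -> d | Gd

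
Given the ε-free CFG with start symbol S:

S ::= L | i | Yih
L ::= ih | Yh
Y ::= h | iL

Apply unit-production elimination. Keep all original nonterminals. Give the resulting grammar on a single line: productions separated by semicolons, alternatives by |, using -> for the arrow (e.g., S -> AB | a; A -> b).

S -> i | Yh | ih | Yih; L -> Yh | ih; Y -> h | iL

Unit productions: S->L.
Unit pairs (A ⇒* B via units): (S,L).
S: inherits non-unit rules of {L, S} → Yh | Yih | i | ih.
L: inherits non-unit rules of {L} → Yh | ih.
Y: inherits non-unit rules of {Y} → h | iL.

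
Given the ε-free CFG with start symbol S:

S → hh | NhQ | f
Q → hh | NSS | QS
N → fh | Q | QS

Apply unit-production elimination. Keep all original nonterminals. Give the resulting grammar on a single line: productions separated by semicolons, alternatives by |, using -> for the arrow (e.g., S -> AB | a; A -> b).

S -> f | hh | NhQ; N -> QS | fh | hh | NSS; Q -> QS | hh | NSS

Unit productions: N->Q.
Unit pairs (A ⇒* B via units): (N,Q).
S: inherits non-unit rules of {S} → NhQ | f | hh.
N: inherits non-unit rules of {N, Q} → NSS | QS | fh | hh.
Q: inherits non-unit rules of {Q} → NSS | QS | hh.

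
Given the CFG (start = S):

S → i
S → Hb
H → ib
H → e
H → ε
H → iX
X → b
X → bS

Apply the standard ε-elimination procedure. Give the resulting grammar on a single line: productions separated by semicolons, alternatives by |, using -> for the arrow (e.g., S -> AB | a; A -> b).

Nullable set: {H}.
S -> Hb: H nullable, giving Hb | b.
Drop H -> ε.
Unchanged (no nullable symbols): S -> i; H -> e; H -> iX; H -> ib; X -> b; X -> bS.

S -> b | i | Hb; H -> e | iX | ib; X -> b | bS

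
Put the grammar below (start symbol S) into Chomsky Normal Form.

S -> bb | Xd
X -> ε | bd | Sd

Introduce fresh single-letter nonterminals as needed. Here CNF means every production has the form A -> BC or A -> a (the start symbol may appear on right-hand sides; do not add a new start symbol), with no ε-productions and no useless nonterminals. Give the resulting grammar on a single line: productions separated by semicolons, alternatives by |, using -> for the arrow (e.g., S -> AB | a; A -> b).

Nullable: {X}; after ε-elimination: S -> d | Xd | bb; X -> Sd | bd.
No unit productions to eliminate.
TERM: introduce B -> b, A -> d and substitute in every rule of length ≥2.

S -> d | BB | XA; A -> d; B -> b; X -> BA | SA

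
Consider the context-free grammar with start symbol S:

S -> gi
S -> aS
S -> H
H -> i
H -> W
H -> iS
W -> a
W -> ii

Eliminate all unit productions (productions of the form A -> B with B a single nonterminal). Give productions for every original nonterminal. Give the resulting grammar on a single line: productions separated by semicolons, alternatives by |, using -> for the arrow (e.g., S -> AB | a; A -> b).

Unit productions: H->W, S->H.
Unit pairs (A ⇒* B via units): (H,W), (S,H), (S,W).
S: inherits non-unit rules of {H, S, W} → a | aS | gi | i | iS | ii.
H: inherits non-unit rules of {H, W} → a | i | iS | ii.
W: inherits non-unit rules of {W} → a | ii.

S -> a | i | aS | gi | iS | ii; H -> a | i | iS | ii; W -> a | ii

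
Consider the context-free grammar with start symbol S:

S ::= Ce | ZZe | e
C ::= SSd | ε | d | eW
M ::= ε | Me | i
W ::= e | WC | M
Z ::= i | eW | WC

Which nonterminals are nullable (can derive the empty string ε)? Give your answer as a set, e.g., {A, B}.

Directly nullable (have an ε-rule): {C, M}.
W is nullable via W -> M (every symbol on the right is already known nullable).
Z is nullable via Z -> WC (every symbol on the right is already known nullable).
Not nullable: S — each has a terminal in every rule's right-hand side or depends on a non-nullable symbol.

{C, M, W, Z}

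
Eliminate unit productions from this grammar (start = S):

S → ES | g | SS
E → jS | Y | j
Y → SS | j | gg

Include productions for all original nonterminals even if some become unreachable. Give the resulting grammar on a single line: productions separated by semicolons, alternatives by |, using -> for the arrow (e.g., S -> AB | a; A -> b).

Unit productions: E->Y.
Unit pairs (A ⇒* B via units): (E,Y).
S: inherits non-unit rules of {S} → ES | SS | g.
E: inherits non-unit rules of {E, Y} → SS | gg | j | jS.
Y: inherits non-unit rules of {Y} → SS | gg | j.

S -> g | ES | SS; E -> j | SS | gg | jS; Y -> j | SS | gg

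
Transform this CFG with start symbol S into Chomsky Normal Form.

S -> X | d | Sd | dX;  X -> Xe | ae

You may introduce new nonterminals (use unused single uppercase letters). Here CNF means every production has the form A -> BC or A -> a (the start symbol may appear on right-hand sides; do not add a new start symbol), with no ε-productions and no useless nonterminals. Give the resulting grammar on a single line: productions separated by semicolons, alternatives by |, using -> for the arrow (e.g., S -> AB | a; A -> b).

No ε-productions.
After unit-elimination: S -> d | Sd | Xe | ae | dX; X -> Xe | ae.
TERM: introduce C -> a, A -> d, B -> e and substitute in every rule of length ≥2.

S -> d | AX | CB | SA | XB; A -> d; B -> e; C -> a; X -> CB | XB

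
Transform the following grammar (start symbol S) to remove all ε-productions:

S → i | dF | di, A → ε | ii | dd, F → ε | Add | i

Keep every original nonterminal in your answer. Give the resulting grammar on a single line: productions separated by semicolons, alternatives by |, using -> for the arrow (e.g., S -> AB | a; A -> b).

S -> d | i | dF | di; A -> dd | ii; F -> i | dd | Add

Nullable set: {A, F}.
S -> dF: F nullable, giving d | dF.
Drop A -> ε.
Drop F -> ε.
F -> Add: A nullable, giving Add | dd.
Unchanged (no nullable symbols): S -> di; S -> i; A -> dd; A -> ii; F -> i.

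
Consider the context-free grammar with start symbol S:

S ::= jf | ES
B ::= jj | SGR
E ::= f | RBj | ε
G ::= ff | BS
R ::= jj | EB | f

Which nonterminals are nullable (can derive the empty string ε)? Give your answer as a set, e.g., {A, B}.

{E}

Directly nullable (have an ε-rule): {E}.
Not nullable: B, G, R, S — each has a terminal in every rule's right-hand side or depends on a non-nullable symbol.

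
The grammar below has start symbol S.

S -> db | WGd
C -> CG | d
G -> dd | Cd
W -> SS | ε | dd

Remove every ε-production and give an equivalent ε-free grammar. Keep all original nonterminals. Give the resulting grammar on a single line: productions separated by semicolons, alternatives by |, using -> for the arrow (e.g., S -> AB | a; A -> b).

Nullable set: {W}.
S -> WGd: W nullable, giving Gd | WGd.
Drop W -> ε.
Unchanged (no nullable symbols): S -> db; C -> CG; C -> d; G -> Cd; G -> dd; W -> SS; W -> dd.

S -> Gd | db | WGd; C -> d | CG; G -> Cd | dd; W -> SS | dd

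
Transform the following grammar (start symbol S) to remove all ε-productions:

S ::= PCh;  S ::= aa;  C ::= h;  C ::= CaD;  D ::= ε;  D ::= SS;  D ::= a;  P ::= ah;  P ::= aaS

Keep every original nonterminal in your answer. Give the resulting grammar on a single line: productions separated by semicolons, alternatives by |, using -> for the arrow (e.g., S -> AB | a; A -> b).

Nullable set: {D}.
C -> CaD: D nullable, giving Ca | CaD.
Drop D -> ε.
Unchanged (no nullable symbols): S -> PCh; S -> aa; C -> h; D -> SS; D -> a; P -> aaS; P -> ah.

S -> aa | PCh; C -> h | Ca | CaD; D -> a | SS; P -> ah | aaS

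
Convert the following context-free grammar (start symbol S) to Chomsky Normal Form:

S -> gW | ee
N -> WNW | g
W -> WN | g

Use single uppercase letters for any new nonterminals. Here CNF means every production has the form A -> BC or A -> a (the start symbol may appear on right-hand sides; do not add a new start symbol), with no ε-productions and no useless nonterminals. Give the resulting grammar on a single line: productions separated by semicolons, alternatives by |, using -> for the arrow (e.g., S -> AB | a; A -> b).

No ε-productions.
No unit productions to eliminate.
TERM: introduce A -> e, B -> g and substitute in every rule of length ≥2.
BIN: N -> WNW becomes N -> WC, C -> NW.

S -> AA | BW; A -> e; B -> g; C -> NW; N -> g | WC; W -> g | WN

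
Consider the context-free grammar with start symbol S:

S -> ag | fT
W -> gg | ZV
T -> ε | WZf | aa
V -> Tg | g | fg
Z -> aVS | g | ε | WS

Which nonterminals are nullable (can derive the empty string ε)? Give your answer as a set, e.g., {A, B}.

Directly nullable (have an ε-rule): {T, Z}.
Not nullable: S, V, W — each has a terminal in every rule's right-hand side or depends on a non-nullable symbol.

{T, Z}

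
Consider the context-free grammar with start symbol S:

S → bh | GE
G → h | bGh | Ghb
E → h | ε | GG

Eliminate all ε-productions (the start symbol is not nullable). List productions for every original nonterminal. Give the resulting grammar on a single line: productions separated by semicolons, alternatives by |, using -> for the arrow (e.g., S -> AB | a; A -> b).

S -> G | GE | bh; E -> h | GG; G -> h | Ghb | bGh

Nullable set: {E}.
S -> GE: E nullable, giving G | GE.
Drop E -> ε.
Unchanged (no nullable symbols): S -> bh; E -> GG; E -> h; G -> Ghb; G -> bGh; G -> h.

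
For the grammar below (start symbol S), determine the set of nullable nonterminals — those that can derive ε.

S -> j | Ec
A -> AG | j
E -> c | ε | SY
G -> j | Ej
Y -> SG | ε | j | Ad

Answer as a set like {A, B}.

Directly nullable (have an ε-rule): {E, Y}.
Not nullable: A, G, S — each has a terminal in every rule's right-hand side or depends on a non-nullable symbol.

{E, Y}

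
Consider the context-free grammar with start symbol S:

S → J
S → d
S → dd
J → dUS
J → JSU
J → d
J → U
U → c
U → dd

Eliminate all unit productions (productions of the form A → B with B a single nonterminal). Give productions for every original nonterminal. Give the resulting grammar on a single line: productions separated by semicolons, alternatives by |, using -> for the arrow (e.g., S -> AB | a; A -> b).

Unit productions: J->U, S->J.
Unit pairs (A ⇒* B via units): (J,U), (S,J), (S,U).
S: inherits non-unit rules of {J, S, U} → JSU | c | d | dUS | dd.
J: inherits non-unit rules of {J, U} → JSU | c | d | dUS | dd.
U: inherits non-unit rules of {U} → c | dd.

S -> c | d | dd | JSU | dUS; J -> c | d | dd | JSU | dUS; U -> c | dd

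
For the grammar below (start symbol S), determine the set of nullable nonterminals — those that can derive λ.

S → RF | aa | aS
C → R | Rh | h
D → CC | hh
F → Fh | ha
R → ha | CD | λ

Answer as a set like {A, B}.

{C, D, R}

Directly nullable (have an ε-rule): {R}.
C is nullable via C -> R (every symbol on the right is already known nullable).
D is nullable via D -> CC (every symbol on the right is already known nullable).
Not nullable: F, S — each has a terminal in every rule's right-hand side or depends on a non-nullable symbol.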